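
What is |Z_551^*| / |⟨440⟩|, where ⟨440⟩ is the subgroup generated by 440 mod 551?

The order of 440 must divide φ(551) = φ(19·29) = (19−1)·(29−1) = 18·28 = 504 = 2^3 · 3^2 · 7.
Divisors of 504: 1, 2, 3, 4, 6, 7, 8, 9, 12, 14, 18, 21, 24, 28, 36, 42, 56, 63, 72, 84, 126, 168, 252, 504.
Check 440^d mod 551 for each divisor in increasing order:
440^1 ≡ 440
440^2 ≡ 199
440^3 ≡ 502
440^4 ≡ 480
440^6 ≡ 197
440^7 ≡ 173
440^8 ≡ 82
440^9 ≡ 265
440^12 ≡ 239
440^14 ≡ 175
440^18 ≡ 248
440^21 ≡ 521
440^24 ≡ 368
440^28 ≡ 320
440^36 ≡ 343
440^42 ≡ 349
440^56 ≡ 465
440^63 ≡ 550
440^72 ≡ 286
440^84 ≡ 30
440^126 ≡ 1
So ord_551(440) = 126, hence |⟨440⟩| = 126.
[(Z/551Z)^× : ⟨440⟩] = 504/126 = 4.

4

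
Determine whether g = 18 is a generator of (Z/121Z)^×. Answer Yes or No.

φ(121) = φ(11^2) = 11·(11−1) = 110 = 2 · 5 · 11.
Test 18^(110/q) mod 121 for each prime factor q of 110:
18^55 ≡ 120 (mod 121)  [q = 2: ≢ 1 ✓]
18^22 ≡ 27 (mod 121)  [q = 5: ≢ 1 ✓]
18^10 ≡ 56 (mod 121)  [q = 11: ≢ 1 ✓]
None equal 1, so ord_121(18) = 110: 18 is a primitive root.

Yes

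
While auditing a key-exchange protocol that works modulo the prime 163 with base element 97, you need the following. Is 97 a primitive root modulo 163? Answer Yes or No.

No

φ(163) = 163 − 1 = 162 = 2 · 3^4.
It suffices to check that the order of 97 is not a proper divisor of 162: compute 97^(162/q) for q ∈ {2, 3}.
97^81 ≡ 1 (mod 163)  [q = 2: ≡ 1 ✗]
97^54 ≡ 58 (mod 163)  [q = 3: ≢ 1 ✓]
The check at q = 2 fails, so 97 generates a proper subgroup.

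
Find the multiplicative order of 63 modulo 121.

110

The order of 63 must divide φ(121) = φ(11^2) = 11·(11−1) = 110 = 2 · 5 · 11.
Divisors of 110: 1, 2, 5, 10, 11, 22, 55, 110.
Evaluate successive powers at the divisors of 110:
63^1 ≡ 63 (mod 121)
63^2 ≡ 97 (mod 121)
63^5 ≡ 109 (mod 121)
63^10 ≡ 23 (mod 121)
63^11 ≡ 118 (mod 121)
63^22 ≡ 9 (mod 121)
63^55 ≡ 120 (mod 121)
63^110 ≡ 1 (mod 121) ✓
Therefore the multiplicative order of 63 modulo 121 is 110.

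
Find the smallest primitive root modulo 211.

2

φ(211) = 211 − 1 = 210 = 2 · 3 · 5 · 7.
g is a primitive root iff g^(210/q) ≢ 1 (mod 211) for each prime q ∈ {2, 3, 5, 7}.
g = 2: 2^105 ≡ 210; 2^70 ≡ 196; 2^42 ≡ 107; 2^30 ≡ 171 — none is 1, so 2 is a primitive root.
So 2 is the smallest generator of (Z/211Z)^×.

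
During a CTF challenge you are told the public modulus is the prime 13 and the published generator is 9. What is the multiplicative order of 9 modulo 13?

3

Since 9 ∈ (Z/13Z)^×, its order divides φ(13) = 13 − 1 = 12 = 2^2 · 3.
Divisors of 12: 1, 2, 3, 4, 6, 12.
Test each divisor d:
9^1 ≡ 9
9^2 ≡ 3
9^3 ≡ 1
Hence ord(9) = 3.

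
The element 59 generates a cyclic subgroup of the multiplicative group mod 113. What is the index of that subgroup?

1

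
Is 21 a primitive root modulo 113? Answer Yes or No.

Yes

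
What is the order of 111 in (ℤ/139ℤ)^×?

138

The order of 111 must divide φ(139) = 139 − 1 = 138 = 2 · 3 · 23.
Divisors of 138: 1, 2, 3, 6, 23, 46, 69, 138.
Check 111^d mod 139 for each divisor in increasing order:
111^1 ≡ 111
111^2 ≡ 89
111^3 ≡ 10
111^6 ≡ 100
111^23 ≡ 97
111^46 ≡ 96
111^69 ≡ 138
111^138 ≡ 1
The smallest such exponent is 138, so the order of 111 is 138.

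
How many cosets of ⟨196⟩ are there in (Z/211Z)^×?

70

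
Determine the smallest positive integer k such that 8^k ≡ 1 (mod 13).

4

By Lagrange's theorem, ord_13(8) divides φ(13) = 13 − 1 = 12 = 2^2 · 3.
Divisors of 12: 1, 2, 3, 4, 6, 12.
Test each divisor d:
8^1 ≡ 8
8^2 ≡ 12
8^3 ≡ 5
8^4 ≡ 1
Therefore the multiplicative order of 8 modulo 13 is 4.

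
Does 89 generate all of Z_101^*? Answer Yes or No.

φ(101) = 101 − 1 = 100 = 2^2 · 5^2.
Test 89^(100/q) mod 101 for each prime factor q of 100:
89^50 ≡ 100 (mod 101)  [q = 2: ≢ 1 ✓]
89^20 ≡ 95 (mod 101)  [q = 5: ≢ 1 ✓]
Every test exponent gives a nontrivial residue, hence 89 generates the full group.

Yes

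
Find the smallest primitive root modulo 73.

5

φ(73) = 73 − 1 = 72 = 2^3 · 3^2.
Test candidates g = 2, 3, … against the prime factors q ∈ {2, 3} of φ(73): g is a generator iff g^(72/q) ≢ 1 for every such q.
g = 2: 2^36 ≡ 1 — hits 1, so not a primitive root.
g = 3: 3^36 ≡ 1 — hits 1, so not a primitive root.
g = 4: 4^36 ≡ 1 — hits 1, so not a primitive root.
g = 5: 5^36 ≡ 72; 5^24 ≡ 8 — none is 1, so 5 is a primitive root.
So 5 is the smallest generator of (Z/73Z)^×.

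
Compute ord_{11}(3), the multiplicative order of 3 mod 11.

5

By Lagrange's theorem, ord_11(3) divides φ(11) = 11 − 1 = 10 = 2 · 5.
Divisors of 10: 1, 2, 5, 10.
Evaluate successive powers at the divisors of 10:
3^1 ≡ 3
3^2 ≡ 9
3^5 ≡ 1
So ord_11(3) = 5.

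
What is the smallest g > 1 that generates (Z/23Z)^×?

5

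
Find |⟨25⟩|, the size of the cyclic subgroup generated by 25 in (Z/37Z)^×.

ord(25) | φ(37) = 37 − 1 = 36 = 2^2 · 3^2.
Divisors of 36: 1, 2, 3, 4, 6, 9, 12, 18, 36.
Check 25^d mod 37 for each divisor in increasing order:
25^1 ≡ 25
25^2 ≡ 33
25^3 ≡ 11
25^4 ≡ 16
25^6 ≡ 10
25^9 ≡ 36
25^12 ≡ 26
25^18 ≡ 1
Hence ord(25) = 18.

18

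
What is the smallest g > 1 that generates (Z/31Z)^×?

3

φ(31) = 31 − 1 = 30 = 2 · 3 · 5.
Test candidates g = 2, 3, … against the prime factors q ∈ {2, 3, 5} of φ(31): g is a generator iff g^(30/q) ≢ 1 for every such q.
g = 2: 2^15 ≡ 1 — hits 1, so not a primitive root.
g = 3: 3^15 ≡ 30; 3^10 ≡ 25; 3^6 ≡ 16 — none is 1, so 3 is a primitive root.
So 3 is the smallest generator of (Z/31Z)^×.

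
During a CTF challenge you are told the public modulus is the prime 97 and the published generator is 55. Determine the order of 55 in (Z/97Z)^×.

By Lagrange's theorem, ord_97(55) divides φ(97) = 97 − 1 = 96 = 2^5 · 3.
Divisors of 96: 1, 2, 3, 4, 6, 8, 12, 16, 24, 32, 48, 96.
Check 55^d mod 97 for each divisor in increasing order:
55^1 ≡ 55 (mod 97)
55^2 ≡ 18 (mod 97)
55^3 ≡ 20 (mod 97)
55^4 ≡ 33 (mod 97)
55^6 ≡ 12 (mod 97)
55^8 ≡ 22 (mod 97)
55^12 ≡ 47 (mod 97)
55^16 ≡ 96 (mod 97)
55^24 ≡ 75 (mod 97)
55^32 ≡ 1 (mod 97) ✓
Therefore the multiplicative order of 55 modulo 97 is 32.

32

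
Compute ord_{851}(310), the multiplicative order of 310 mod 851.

The order of 310 must divide φ(851) = φ(23·37) = (23−1)·(37−1) = 22·36 = 792 = 2^3 · 3^2 · 11.
Divisors of 792: 1, 2, 3, 4, 6, 8, 9, 11, 12, 18, 22, 24, 33, 36, 44, 66, 72, 88, 99, 132, 198, 264, 396, 792.
Evaluate successive powers at the divisors of 792:
310^1 ≡ 310 (mod 851)
310^2 ≡ 788 (mod 851)
310^3 ≡ 43 (mod 851)
310^4 ≡ 565 (mod 851)
310^6 ≡ 147 (mod 851)
310^8 ≡ 100 (mod 851)
310^9 ≡ 364 (mod 851)
310^11 ≡ 45 (mod 851)
310^12 ≡ 334 (mod 851)
310^18 ≡ 591 (mod 851)
310^22 ≡ 323 (mod 851)
310^24 ≡ 75 (mod 851)
310^33 ≡ 68 (mod 851)
310^36 ≡ 371 (mod 851)
310^44 ≡ 507 (mod 851)
310^66 ≡ 369 (mod 851)
310^72 ≡ 630 (mod 851)
310^88 ≡ 47 (mod 851)
310^99 ≡ 413 (mod 851)
310^132 ≡ 1 (mod 851) ✓
So ord_851(310) = 132.

132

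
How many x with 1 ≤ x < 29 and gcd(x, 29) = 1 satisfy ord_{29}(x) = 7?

6

φ(29) = 29 − 1 = 28 = 2^2 · 7.
In a cyclic group of order 28, there are φ(d) elements of order d for each divisor d of 28, and zero for non-divisors.
7 | 28, and φ(7) = 7 − 1 = 6.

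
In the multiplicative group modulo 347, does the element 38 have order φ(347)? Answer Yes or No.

No

φ(347) = 347 − 1 = 346 = 2 · 173.
38 is a primitive root mod 347 iff 38^(φ(347)/q) ≢ 1 for every prime q | φ(347), i.e. q ∈ {2, 173}.
38^173 ≡ 1 (mod 347)  [q = 2: ≡ 1 ✗]
38^2 ≡ 56 (mod 347)  [q = 173: ≢ 1 ✓]
Since 38^173 ≡ 1, the order of 38 divides 173 < 346, so 38 is not a primitive root.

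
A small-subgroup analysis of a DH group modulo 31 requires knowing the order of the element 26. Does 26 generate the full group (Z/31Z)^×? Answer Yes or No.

φ(31) = 31 − 1 = 30 = 2 · 3 · 5.
An element g generates (Z/31Z)^× iff g^(30/q) ≢ 1 (mod 31) for each prime q ∈ {2, 3, 5}.
26^15 ≡ 30 (mod 31)  [q = 2: ≢ 1 ✓]
26^10 ≡ 5 (mod 31)  [q = 3: ≢ 1 ✓]
26^6 ≡ 1 (mod 31)  [q = 5: ≡ 1 ✗]
The check at q = 5 fails, so 26 generates a proper subgroup.

No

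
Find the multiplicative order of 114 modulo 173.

172

The order of 114 must divide φ(173) = 173 − 1 = 172 = 2^2 · 43.
Divisors of 172: 1, 2, 4, 43, 86, 172.
Compute 114^d (mod 173) for the divisors d until we hit 1:
114^1 ≡ 114
114^2 ≡ 21
114^4 ≡ 95
114^43 ≡ 80
114^86 ≡ 172
114^172 ≡ 1
Hence ord(114) = 172.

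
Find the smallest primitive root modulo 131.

2

φ(131) = 131 − 1 = 130 = 2 · 5 · 13.
Test candidates g = 2, 3, … against the prime factors q ∈ {2, 5, 13} of φ(131): g is a generator iff g^(130/q) ≢ 1 for every such q.
g = 2: 2^65 ≡ 130; 2^26 ≡ 53; 2^10 ≡ 107 — none is 1, so 2 is a primitive root.
Hence the least primitive root of 131 is 2.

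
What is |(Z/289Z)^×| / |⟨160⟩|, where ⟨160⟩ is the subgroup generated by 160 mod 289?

1

Since 160 ∈ (Z/289Z)^×, its order divides φ(289) = φ(17^2) = 17·(17−1) = 272 = 2^4 · 17.
Divisors of 272: 1, 2, 4, 8, 16, 17, 34, 68, 136, 272.
Test each divisor d:
160^1 ≡ 160
160^2 ≡ 168
160^4 ≡ 191
160^8 ≡ 67
160^16 ≡ 154
160^17 ≡ 75
160^34 ≡ 134
160^68 ≡ 38
160^136 ≡ 288
160^272 ≡ 1
So ord_289(160) = 272, hence |⟨160⟩| = 272.
The index is φ(289) / ord(160) = 272 / 272 = 1.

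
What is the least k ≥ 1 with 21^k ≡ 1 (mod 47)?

23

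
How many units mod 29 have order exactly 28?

φ(29) = 29 − 1 = 28 = 2^2 · 7.
Since (Z/29Z)^× is cyclic of order 28, the number of elements of order d is φ(d) when d | 28 and 0 otherwise.
28 = 2^2 · 7 divides 28, and φ(28) = 12.

12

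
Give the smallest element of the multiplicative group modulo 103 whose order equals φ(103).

φ(103) = 103 − 1 = 102 = 2 · 3 · 17.
g is a primitive root iff g^(102/q) ≢ 1 (mod 103) for each prime q ∈ {2, 3, 17}.
g = 2: 2^51 ≡ 1 — hits 1, so not a primitive root.
g = 3: 3^51 ≡ 102; 3^34 ≡ 1 — hits 1, so not a primitive root.
g = 4: 4^51 ≡ 1 — hits 1, so not a primitive root.
g = 5: 5^51 ≡ 102; 5^34 ≡ 56; 5^6 ≡ 72 — none is 1, so 5 is a primitive root.
So 5 is the smallest generator of (Z/103Z)^×.

5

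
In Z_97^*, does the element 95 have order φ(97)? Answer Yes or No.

No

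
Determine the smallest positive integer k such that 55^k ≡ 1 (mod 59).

58

Since 55 ∈ (Z/59Z)^×, its order divides φ(59) = 59 − 1 = 58 = 2 · 29.
Divisors of 58: 1, 2, 29, 58.
Test each divisor d:
55^1 ≡ 55 (mod 59)
55^2 ≡ 16 (mod 59)
55^29 ≡ 58 (mod 59)
55^58 ≡ 1 (mod 59) ✓
Therefore the multiplicative order of 55 modulo 59 is 58.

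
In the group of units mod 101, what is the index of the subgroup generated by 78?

Since 78 ∈ (Z/101Z)^×, its order divides φ(101) = 101 − 1 = 100 = 2^2 · 5^2.
Divisors of 100: 1, 2, 4, 5, 10, 20, 25, 50, 100.
Compute 78^d (mod 101) for the divisors d until we hit 1:
78^1 ≡ 78 (mod 101)
78^2 ≡ 24 (mod 101)
78^4 ≡ 71 (mod 101)
78^5 ≡ 84 (mod 101)
78^10 ≡ 87 (mod 101)
78^20 ≡ 95 (mod 101)
78^25 ≡ 1 (mod 101) ✓
So ord_101(78) = 25, hence |⟨78⟩| = 25.
Index = |(Z/101Z)^×| / |⟨78⟩| = 100 / 25 = 4.

4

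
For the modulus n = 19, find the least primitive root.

2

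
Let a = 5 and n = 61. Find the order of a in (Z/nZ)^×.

30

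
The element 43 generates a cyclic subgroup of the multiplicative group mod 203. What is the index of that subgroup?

6

Since 43 ∈ (Z/203Z)^×, its order divides φ(203) = φ(7·29) = (7−1)·(29−1) = 6·28 = 168 = 2^3 · 3 · 7.
Divisors of 168: 1, 2, 3, 4, 6, 7, 8, 12, 14, 21, 24, 28, 42, 56, 84, 168.
Check 43^d mod 203 for each divisor in increasing order:
43^1 ≡ 43
43^2 ≡ 22
43^3 ≡ 134
43^4 ≡ 78
43^6 ≡ 92
43^7 ≡ 99
43^8 ≡ 197
43^12 ≡ 141
43^14 ≡ 57
43^21 ≡ 162
43^24 ≡ 190
43^28 ≡ 1
Thus |⟨43⟩| = ord(43) = 28.
[(Z/203Z)^× : ⟨43⟩] = 168/28 = 6.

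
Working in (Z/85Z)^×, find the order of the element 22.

16

Since 22 ∈ (Z/85Z)^×, its order divides φ(85) = φ(5·17) = (5−1)·(17−1) = 4·16 = 64 = 2^6.
Divisors of 64: 1, 2, 4, 8, 16, 32, 64.
Test each divisor d:
22^1 ≡ 22 (mod 85)
22^2 ≡ 59 (mod 85)
22^4 ≡ 81 (mod 85)
22^8 ≡ 16 (mod 85)
22^16 ≡ 1 (mod 85) ✓
So ord_85(22) = 16.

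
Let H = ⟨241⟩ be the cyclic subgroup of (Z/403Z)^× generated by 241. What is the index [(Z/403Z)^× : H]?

ord(241) | φ(403) = φ(13·31) = (13−1)·(31−1) = 12·30 = 360 = 2^3 · 3^2 · 5.
Divisors of 360: 1, 2, 3, 4, 5, 6, 8, 9, 10, 12, 15, 18, 20, 24, 30, 36, 40, 45, 60, 72, 90, 120, 180, 360.
Check 241^d mod 403 for each divisor in increasing order:
241^1 ≡ 241 (mod 403)
241^2 ≡ 49 (mod 403)
241^3 ≡ 122 (mod 403)
241^4 ≡ 386 (mod 403)
241^5 ≡ 336 (mod 403)
241^6 ≡ 376 (mod 403)
241^8 ≡ 289 (mod 403)
241^9 ≡ 333 (mod 403)
241^10 ≡ 56 (mod 403)
241^12 ≡ 326 (mod 403)
241^15 ≡ 278 (mod 403)
241^18 ≡ 64 (mod 403)
241^20 ≡ 315 (mod 403)
241^24 ≡ 287 (mod 403)
241^30 ≡ 311 (mod 403)
241^36 ≡ 66 (mod 403)
241^40 ≡ 87 (mod 403)
241^45 ≡ 216 (mod 403)
241^60 ≡ 1 (mod 403) ✓
So ord_403(241) = 60, hence |⟨241⟩| = 60.
Index = |(Z/403Z)^×| / |⟨241⟩| = 360 / 60 = 6.

6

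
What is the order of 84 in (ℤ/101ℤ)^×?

5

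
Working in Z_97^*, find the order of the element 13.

By Lagrange's theorem, ord_97(13) divides φ(97) = 97 − 1 = 96 = 2^5 · 3.
Divisors of 96: 1, 2, 3, 4, 6, 8, 12, 16, 24, 32, 48, 96.
Check 13^d mod 97 for each divisor in increasing order:
13^1 ≡ 13 (mod 97)
13^2 ≡ 72 (mod 97)
13^3 ≡ 63 (mod 97)
13^4 ≡ 43 (mod 97)
13^6 ≡ 89 (mod 97)
13^8 ≡ 6 (mod 97)
13^12 ≡ 64 (mod 97)
13^16 ≡ 36 (mod 97)
13^24 ≡ 22 (mod 97)
13^32 ≡ 35 (mod 97)
13^48 ≡ 96 (mod 97)
13^96 ≡ 1 (mod 97) ✓
Hence ord(13) = 96.

96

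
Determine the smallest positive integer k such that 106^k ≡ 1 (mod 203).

28

Since 106 ∈ (Z/203Z)^×, its order divides φ(203) = φ(7·29) = (7−1)·(29−1) = 6·28 = 168 = 2^3 · 3 · 7.
Divisors of 168: 1, 2, 3, 4, 6, 7, 8, 12, 14, 21, 24, 28, 42, 56, 84, 168.
Compute 106^d (mod 203) for the divisors d until we hit 1:
106^1 ≡ 106 (mod 203)
106^2 ≡ 71 (mod 203)
106^3 ≡ 15 (mod 203)
106^4 ≡ 169 (mod 203)
106^6 ≡ 22 (mod 203)
106^7 ≡ 99 (mod 203)
106^8 ≡ 141 (mod 203)
106^12 ≡ 78 (mod 203)
106^14 ≡ 57 (mod 203)
106^21 ≡ 162 (mod 203)
106^24 ≡ 197 (mod 203)
106^28 ≡ 1 (mod 203) ✓
Therefore the multiplicative order of 106 modulo 203 is 28.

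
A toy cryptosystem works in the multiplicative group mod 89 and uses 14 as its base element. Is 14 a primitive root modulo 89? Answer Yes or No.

φ(89) = 89 − 1 = 88 = 2^3 · 11.
Test 14^(88/q) mod 89 for each prime factor q of 88:
14^44 ≡ 88 (mod 89)  [q = 2: ≢ 1 ✓]
14^8 ≡ 45 (mod 89)  [q = 11: ≢ 1 ✓]
None equal 1, so ord_89(14) = 88: 14 is a primitive root.

Yes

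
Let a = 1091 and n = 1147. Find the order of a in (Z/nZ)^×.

36

The order of 1091 must divide φ(1147) = φ(31·37) = (31−1)·(37−1) = 30·36 = 1080 = 2^3 · 3^3 · 5.
Divisors of 1080: 1, 2, 3, 4, 5, 6, 8, 9, 10, 12, 15, 18, 20, 24, 27, 30, 36, 40, 45, 54, 60, 72, 90, 108, 120, 135, 180, 216, 270, 360, 540, 1080.
Check 1091^d mod 1147 for each divisor in increasing order:
1091^1 ≡ 1091
1091^2 ≡ 842
1091^3 ≡ 1022
1091^4 ≡ 118
1091^5 ≡ 274
1091^6 ≡ 714
1091^8 ≡ 160
1091^9 ≡ 216
1091^10 ≡ 521
1091^12 ≡ 528
1091^15 ≡ 526
1091^18 ≡ 776
1091^20 ≡ 749
1091^24 ≡ 63
1091^27 ≡ 154
1091^30 ≡ 249
1091^36 ≡ 1
The smallest such exponent is 36, so the order of 1091 is 36.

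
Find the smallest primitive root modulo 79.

3

φ(79) = 79 − 1 = 78 = 2 · 3 · 13.
g is a primitive root iff g^(78/q) ≢ 1 (mod 79) for each prime q ∈ {2, 3, 13}.
g = 2: 2^39 ≡ 1 — hits 1, so not a primitive root.
g = 3: 3^39 ≡ 78; 3^26 ≡ 23; 3^6 ≡ 18 — none is 1, so 3 is a primitive root.
The smallest primitive root modulo 79 is 3.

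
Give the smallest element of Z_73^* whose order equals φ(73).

5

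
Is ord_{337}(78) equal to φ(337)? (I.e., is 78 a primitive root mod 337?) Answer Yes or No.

No

φ(337) = 337 − 1 = 336 = 2^4 · 3 · 7.
Test 78^(336/q) mod 337 for each prime factor q of 336:
78^168 ≡ 1 (mod 337)  [q = 2: ≡ 1 ✗]
78^112 ≡ 128 (mod 337)  [q = 3: ≢ 1 ✓]
78^48 ≡ 79 (mod 337)  [q = 7: ≢ 1 ✓]
The check at q = 2 fails, so 78 generates a proper subgroup.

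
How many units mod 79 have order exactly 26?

12

φ(79) = 79 − 1 = 78 = 2 · 3 · 13.
Since (Z/79Z)^× is cyclic of order 78, the number of elements of order d is φ(d) when d | 78 and 0 otherwise.
26 = 2 · 13 divides 78, and φ(26) = 12.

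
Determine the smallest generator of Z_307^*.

φ(307) = 307 − 1 = 306 = 2 · 3^2 · 17.
g is a primitive root iff g^(306/q) ≢ 1 (mod 307) for each prime q ∈ {2, 3, 17}.
g = 2: 2^153 ≡ 306; 2^102 ≡ 1 — hits 1, so not a primitive root.
g = 3: 3^153 ≡ 306; 3^102 ≡ 1 — hits 1, so not a primitive root.
g = 4: 4^153 ≡ 1 — hits 1, so not a primitive root.
g = 5: 5^153 ≡ 306; 5^102 ≡ 289; 5^18 ≡ 81 — none is 1, so 5 is a primitive root.
The smallest primitive root modulo 307 is 5.

5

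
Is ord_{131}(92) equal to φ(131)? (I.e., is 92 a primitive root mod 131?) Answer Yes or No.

No

φ(131) = 131 − 1 = 130 = 2 · 5 · 13.
92 is a primitive root mod 131 iff 92^(φ(131)/q) ≢ 1 for every prime q | φ(131), i.e. q ∈ {2, 5, 13}.
92^65 ≡ 130 (mod 131)  [q = 2: ≢ 1 ✓]
92^26 ≡ 1 (mod 131)  [q = 5: ≡ 1 ✗]
92^10 ≡ 60 (mod 131)  [q = 13: ≢ 1 ✓]
Since 92^26 ≡ 1, the order of 92 divides 26 < 130, so 92 is not a primitive root.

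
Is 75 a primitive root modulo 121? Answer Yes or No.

φ(121) = φ(11^2) = 11·(11−1) = 110 = 2 · 5 · 11.
Test 75^(110/q) mod 121 for each prime factor q of 110:
75^55 ≡ 1 (mod 121)  [q = 2: ≡ 1 ✗]
75^22 ≡ 81 (mod 121)  [q = 5: ≢ 1 ✓]
75^10 ≡ 34 (mod 121)  [q = 11: ≢ 1 ✓]
The check at q = 2 fails, so 75 generates a proper subgroup.

No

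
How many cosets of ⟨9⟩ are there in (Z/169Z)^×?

By Lagrange's theorem, ord_169(9) divides φ(169) = φ(13^2) = 13·(13−1) = 156 = 2^2 · 3 · 13.
Divisors of 156: 1, 2, 3, 4, 6, 12, 13, 26, 39, 52, 78, 156.
Evaluate successive powers at the divisors of 156:
9^1 ≡ 9 (mod 169)
9^2 ≡ 81 (mod 169)
9^3 ≡ 53 (mod 169)
9^4 ≡ 139 (mod 169)
9^6 ≡ 105 (mod 169)
9^12 ≡ 40 (mod 169)
9^13 ≡ 22 (mod 169)
9^26 ≡ 146 (mod 169)
9^39 ≡ 1 (mod 169) ✓
The order of 9 is 39, so the subgroup it generates has 39 elements.
The index is φ(169) / ord(9) = 156 / 39 = 4.

4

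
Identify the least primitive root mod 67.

2

φ(67) = 67 − 1 = 66 = 2 · 3 · 11.
Test candidates g = 2, 3, … against the prime factors q ∈ {2, 3, 11} of φ(67): g is a generator iff g^(66/q) ≢ 1 for every such q.
g = 2: 2^33 ≡ 66; 2^22 ≡ 37; 2^6 ≡ 64 — none is 1, so 2 is a primitive root.
Hence the least primitive root of 67 is 2.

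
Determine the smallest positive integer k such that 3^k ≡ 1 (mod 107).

53

Since 3 ∈ (Z/107Z)^×, its order divides φ(107) = 107 − 1 = 106 = 2 · 53.
Divisors of 106: 1, 2, 53, 106.
Test each divisor d:
3^1 ≡ 3
3^2 ≡ 9
3^53 ≡ 1
Therefore the multiplicative order of 3 modulo 107 is 53.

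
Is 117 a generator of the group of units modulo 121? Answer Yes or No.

φ(121) = φ(11^2) = 11·(11−1) = 110 = 2 · 5 · 11.
An element g generates (Z/121Z)^× iff g^(110/q) ≢ 1 (mod 121) for each prime q ∈ {2, 5, 11}.
117^55 ≡ 120 (mod 121)  [q = 2: ≢ 1 ✓]
117^22 ≡ 27 (mod 121)  [q = 5: ≢ 1 ✓]
117^10 ≡ 111 (mod 121)  [q = 11: ≢ 1 ✓]
Every test exponent gives a nontrivial residue, hence 117 generates the full group.

Yes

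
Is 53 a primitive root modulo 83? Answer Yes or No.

φ(83) = 83 − 1 = 82 = 2 · 41.
It suffices to check that the order of 53 is not a proper divisor of 82: compute 53^(82/q) for q ∈ {2, 41}.
53^41 ≡ 82 (mod 83)  [q = 2: ≢ 1 ✓]
53^2 ≡ 70 (mod 83)  [q = 41: ≢ 1 ✓]
All checks pass, so 53 has order 82 and is a primitive root modulo 83.

Yes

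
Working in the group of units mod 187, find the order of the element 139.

80

ord(139) | φ(187) = φ(11·17) = (11−1)·(17−1) = 10·16 = 160 = 2^5 · 5.
Divisors of 160: 1, 2, 4, 5, 8, 10, 16, 20, 32, 40, 80, 160.
Compute 139^d (mod 187) for the divisors d until we hit 1:
139^1 ≡ 139 (mod 187)
139^2 ≡ 60 (mod 187)
139^4 ≡ 47 (mod 187)
139^5 ≡ 175 (mod 187)
139^8 ≡ 152 (mod 187)
139^10 ≡ 144 (mod 187)
139^16 ≡ 103 (mod 187)
139^20 ≡ 166 (mod 187)
139^32 ≡ 137 (mod 187)
139^40 ≡ 67 (mod 187)
139^80 ≡ 1 (mod 187) ✓
Hence ord(139) = 80.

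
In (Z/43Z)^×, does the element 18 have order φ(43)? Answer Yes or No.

Yes

φ(43) = 43 − 1 = 42 = 2 · 3 · 7.
An element g generates (Z/43Z)^× iff g^(42/q) ≢ 1 (mod 43) for each prime q ∈ {2, 3, 7}.
18^21 ≡ 42 (mod 43)  [q = 2: ≢ 1 ✓]
18^14 ≡ 6 (mod 43)  [q = 3: ≢ 1 ✓]
18^6 ≡ 41 (mod 43)  [q = 7: ≢ 1 ✓]
All checks pass, so 18 has order 42 and is a primitive root modulo 43.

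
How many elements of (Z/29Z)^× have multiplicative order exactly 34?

φ(29) = 29 − 1 = 28 = 2^2 · 7.
(Z/29Z)^× is cyclic (|G| = 28); a cyclic group of order m has exactly φ(d) elements of each order d | m, and none otherwise.
Since 34 ∤ 28, the count is 0.

0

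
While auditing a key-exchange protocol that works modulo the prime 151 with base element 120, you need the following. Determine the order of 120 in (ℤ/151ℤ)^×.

150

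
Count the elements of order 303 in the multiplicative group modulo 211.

0

φ(211) = 211 − 1 = 210 = 2 · 3 · 5 · 7.
(Z/211Z)^× is cyclic (|G| = 210); a cyclic group of order m has exactly φ(d) elements of each order d | m, and none otherwise.
303 does not divide 210, so no element of (Z/211Z)^× has order 303.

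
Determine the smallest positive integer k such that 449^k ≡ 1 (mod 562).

56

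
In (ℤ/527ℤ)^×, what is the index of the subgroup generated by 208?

The order of 208 must divide φ(527) = φ(17·31) = (17−1)·(31−1) = 16·30 = 480 = 2^5 · 3 · 5.
Divisors of 480: 1, 2, 3, 4, 5, 6, 8, 10, 12, 15, 16, 20, 24, 30, 32, 40, 48, 60, 80, 96, 120, 160, 240, 480.
Test each divisor d:
208^1 ≡ 208 (mod 527)
208^2 ≡ 50 (mod 527)
208^3 ≡ 387 (mod 527)
208^4 ≡ 392 (mod 527)
208^5 ≡ 378 (mod 527)
208^6 ≡ 101 (mod 527)
208^8 ≡ 307 (mod 527)
208^10 ≡ 67 (mod 527)
208^12 ≡ 188 (mod 527)
208^15 ≡ 30 (mod 527)
208^16 ≡ 443 (mod 527)
208^20 ≡ 273 (mod 527)
208^24 ≡ 35 (mod 527)
208^30 ≡ 373 (mod 527)
208^32 ≡ 205 (mod 527)
208^40 ≡ 222 (mod 527)
208^48 ≡ 171 (mod 527)
208^60 ≡ 1 (mod 527) ✓
The order of 208 is 60, so the subgroup it generates has 60 elements.
[(Z/527Z)^× : ⟨208⟩] = 480/60 = 8.

8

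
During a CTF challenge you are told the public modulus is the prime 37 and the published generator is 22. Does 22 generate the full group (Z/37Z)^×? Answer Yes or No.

φ(37) = 37 − 1 = 36 = 2^2 · 3^2.
22 is a primitive root mod 37 iff 22^(φ(37)/q) ≢ 1 for every prime q | φ(37), i.e. q ∈ {2, 3}.
22^18 ≡ 36 (mod 37)  [q = 2: ≢ 1 ✓]
22^12 ≡ 26 (mod 37)  [q = 3: ≢ 1 ✓]
None equal 1, so ord_37(22) = 36: 22 is a primitive root.

Yes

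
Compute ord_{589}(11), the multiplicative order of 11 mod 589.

30

ord(11) | φ(589) = φ(19·31) = (19−1)·(31−1) = 18·30 = 540 = 2^2 · 3^3 · 5.
Divisors of 540: 1, 2, 3, 4, 5, 6, 9, 10, 12, 15, 18, 20, 27, 30, 36, 45, 54, 60, 90, 108, 135, 180, 270, 540.
Evaluate successive powers at the divisors of 540:
11^1 ≡ 11
11^2 ≡ 121
11^3 ≡ 153
11^4 ≡ 505
11^5 ≡ 254
11^6 ≡ 438
11^9 ≡ 457
11^10 ≡ 315
11^12 ≡ 419
11^15 ≡ 495
11^18 ≡ 343
11^20 ≡ 273
11^27 ≡ 77
11^30 ≡ 1
The smallest such exponent is 30, so the order of 11 is 30.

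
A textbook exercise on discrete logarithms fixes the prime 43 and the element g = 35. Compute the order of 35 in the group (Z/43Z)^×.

ord(35) | φ(43) = 43 − 1 = 42 = 2 · 3 · 7.
Divisors of 42: 1, 2, 3, 6, 7, 14, 21, 42.
Compute 35^d (mod 43) for the divisors d until we hit 1:
35^1 ≡ 35 (mod 43)
35^2 ≡ 21 (mod 43)
35^3 ≡ 4 (mod 43)
35^6 ≡ 16 (mod 43)
35^7 ≡ 1 (mod 43) ✓
So ord_43(35) = 7.

7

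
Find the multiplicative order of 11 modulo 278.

69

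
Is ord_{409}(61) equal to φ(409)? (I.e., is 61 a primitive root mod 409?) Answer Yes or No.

No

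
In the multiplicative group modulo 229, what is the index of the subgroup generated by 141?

3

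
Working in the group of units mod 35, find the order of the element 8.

The order of 8 must divide φ(35) = φ(5·7) = (5−1)·(7−1) = 4·6 = 24 = 2^3 · 3.
Divisors of 24: 1, 2, 3, 4, 6, 8, 12, 24.
Evaluate successive powers at the divisors of 24:
8^1 ≡ 8 (mod 35)
8^2 ≡ 29 (mod 35)
8^3 ≡ 22 (mod 35)
8^4 ≡ 1 (mod 35) ✓
Therefore the multiplicative order of 8 modulo 35 is 4.

4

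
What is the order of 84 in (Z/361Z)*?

114

The order of 84 must divide φ(361) = φ(19^2) = 19·(19−1) = 342 = 2 · 3^2 · 19.
Divisors of 342: 1, 2, 3, 6, 9, 18, 19, 38, 57, 114, 171, 342.
Check 84^d mod 361 for each divisor in increasing order:
84^1 ≡ 84
84^2 ≡ 197
84^3 ≡ 303
84^6 ≡ 115
84^9 ≡ 189
84^18 ≡ 343
84^19 ≡ 293
84^38 ≡ 292
84^57 ≡ 360
84^114 ≡ 1
Therefore the multiplicative order of 84 modulo 361 is 114.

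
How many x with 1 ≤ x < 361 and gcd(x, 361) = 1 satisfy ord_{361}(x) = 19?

φ(361) = φ(19^2) = 19·(19−1) = 342 = 2 · 3^2 · 19.
Since (Z/361Z)^× is cyclic of order 342, the number of elements of order d is φ(d) when d | 342 and 0 otherwise.
19 | 342, and φ(19) = 19 − 1 = 18.

18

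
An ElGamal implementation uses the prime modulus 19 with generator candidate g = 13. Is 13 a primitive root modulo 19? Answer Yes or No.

φ(19) = 19 − 1 = 18 = 2 · 3^2.
13 is a primitive root mod 19 iff 13^(φ(19)/q) ≢ 1 for every prime q | φ(19), i.e. q ∈ {2, 3}.
13^9 ≡ 18 (mod 19)  [q = 2: ≢ 1 ✓]
13^6 ≡ 11 (mod 19)  [q = 3: ≢ 1 ✓]
Every test exponent gives a nontrivial residue, hence 13 generates the full group.

Yes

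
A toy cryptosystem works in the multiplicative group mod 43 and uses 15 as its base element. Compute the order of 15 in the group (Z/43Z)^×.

21

ord(15) | φ(43) = 43 − 1 = 42 = 2 · 3 · 7.
Divisors of 42: 1, 2, 3, 6, 7, 14, 21, 42.
Test each divisor d:
15^1 ≡ 15 (mod 43)
15^2 ≡ 10 (mod 43)
15^3 ≡ 21 (mod 43)
15^6 ≡ 11 (mod 43)
15^7 ≡ 36 (mod 43)
15^14 ≡ 6 (mod 43)
15^21 ≡ 1 (mod 43) ✓
Hence ord(15) = 21.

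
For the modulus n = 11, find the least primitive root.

φ(11) = 11 − 1 = 10 = 2 · 5.
Test candidates g = 2, 3, … against the prime factors q ∈ {2, 5} of φ(11): g is a generator iff g^(10/q) ≢ 1 for every such q.
g = 2: 2^5 ≡ 10; 2^2 ≡ 4 — none is 1, so 2 is a primitive root.
So 2 is the smallest generator of (Z/11Z)^×.

2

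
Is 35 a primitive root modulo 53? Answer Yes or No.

φ(53) = 53 − 1 = 52 = 2^2 · 13.
An element g generates (Z/53Z)^× iff g^(52/q) ≢ 1 (mod 53) for each prime q ∈ {2, 13}.
35^26 ≡ 52 (mod 53)  [q = 2: ≢ 1 ✓]
35^4 ≡ 36 (mod 53)  [q = 13: ≢ 1 ✓]
None equal 1, so ord_53(35) = 52: 35 is a primitive root.

Yes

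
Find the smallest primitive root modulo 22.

7

φ(22) = φ(2)·φ(11) = 1·10 = 10 = 2 · 5.
Test candidates g = 2, 3, … against the prime factors q ∈ {2, 5} of φ(22): g is a generator iff g^(10/q) ≢ 1 for every such q.
g = 2: gcd(2, 22) = 2 > 1, not a unit — skip.
g = 3: 3^5 ≡ 1 — hits 1, so not a primitive root.
g = 4: gcd(4, 22) = 2 > 1, not a unit — skip.
g = 5: 5^5 ≡ 1 — hits 1, so not a primitive root.
g = 6: gcd(6, 22) = 2 > 1, not a unit — skip.
g = 7: 7^5 ≡ 21; 7^2 ≡ 5 — none is 1, so 7 is a primitive root.
Hence the least primitive root of 22 is 7.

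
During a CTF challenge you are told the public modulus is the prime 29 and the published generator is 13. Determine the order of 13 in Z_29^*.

14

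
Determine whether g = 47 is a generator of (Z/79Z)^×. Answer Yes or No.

Yes

φ(79) = 79 − 1 = 78 = 2 · 3 · 13.
Test 47^(78/q) mod 79 for each prime factor q of 78:
47^39 ≡ 78 (mod 79)  [q = 2: ≢ 1 ✓]
47^26 ≡ 55 (mod 79)  [q = 3: ≢ 1 ✓]
47^6 ≡ 52 (mod 79)  [q = 13: ≢ 1 ✓]
All checks pass, so 47 has order 78 and is a primitive root modulo 79.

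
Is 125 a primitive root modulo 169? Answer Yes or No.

No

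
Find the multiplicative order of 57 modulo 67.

66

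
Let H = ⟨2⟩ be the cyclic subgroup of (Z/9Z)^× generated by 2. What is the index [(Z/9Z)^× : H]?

1

By Lagrange's theorem, ord_9(2) divides φ(9) = φ(3^2) = 3·(3−1) = 6 = 2 · 3.
Divisors of 6: 1, 2, 3, 6.
Test each divisor d:
2^1 ≡ 2 (mod 9)
2^2 ≡ 4 (mod 9)
2^3 ≡ 8 (mod 9)
2^6 ≡ 1 (mod 9) ✓
Thus |⟨2⟩| = ord(2) = 6.
The index is φ(9) / ord(2) = 6 / 6 = 1.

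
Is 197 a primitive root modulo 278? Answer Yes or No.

Yes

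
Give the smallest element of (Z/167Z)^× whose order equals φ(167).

5

φ(167) = 167 − 1 = 166 = 2 · 83.
g is a primitive root iff g^(166/q) ≢ 1 (mod 167) for each prime q ∈ {2, 83}.
g = 2: 2^83 ≡ 1 — hits 1, so not a primitive root.
g = 3: 3^83 ≡ 1 — hits 1, so not a primitive root.
g = 4: 4^83 ≡ 1 — hits 1, so not a primitive root.
g = 5: 5^83 ≡ 166; 5^2 ≡ 25 — none is 1, so 5 is a primitive root.
Hence the least primitive root of 167 is 5.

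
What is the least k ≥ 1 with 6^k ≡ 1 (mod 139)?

ord(6) | φ(139) = 139 − 1 = 138 = 2 · 3 · 23.
Divisors of 138: 1, 2, 3, 6, 23, 46, 69, 138.
Check 6^d mod 139 for each divisor in increasing order:
6^1 ≡ 6
6^2 ≡ 36
6^3 ≡ 77
6^6 ≡ 91
6^23 ≡ 1
Hence ord(6) = 23.

23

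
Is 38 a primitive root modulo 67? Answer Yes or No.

No

φ(67) = 67 − 1 = 66 = 2 · 3 · 11.
It suffices to check that the order of 38 is not a proper divisor of 66: compute 38^(66/q) for q ∈ {2, 3, 11}.
38^33 ≡ 66 (mod 67)  [q = 2: ≢ 1 ✓]
38^22 ≡ 29 (mod 67)  [q = 3: ≢ 1 ✓]
38^6 ≡ 1 (mod 67)  [q = 11: ≡ 1 ✗]
Since 38^6 ≡ 1, the order of 38 divides 6 < 66, so 38 is not a primitive root.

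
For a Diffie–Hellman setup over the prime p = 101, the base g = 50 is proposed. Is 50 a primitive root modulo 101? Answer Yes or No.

Yes

φ(101) = 101 − 1 = 100 = 2^2 · 5^2.
An element g generates (Z/101Z)^× iff g^(100/q) ≢ 1 (mod 101) for each prime q ∈ {2, 5}.
50^50 ≡ 100 (mod 101)  [q = 2: ≢ 1 ✓]
50^20 ≡ 84 (mod 101)  [q = 5: ≢ 1 ✓]
None equal 1, so ord_101(50) = 100: 50 is a primitive root.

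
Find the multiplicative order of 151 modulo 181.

60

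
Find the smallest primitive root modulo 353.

3

φ(353) = 353 − 1 = 352 = 2^5 · 11.
g is a primitive root iff g^(352/q) ≢ 1 (mod 353) for each prime q ∈ {2, 11}.
g = 2: 2^176 ≡ 1 — hits 1, so not a primitive root.
g = 3: 3^176 ≡ 352; 3^32 ≡ 140 — none is 1, so 3 is a primitive root.
The smallest primitive root modulo 353 is 3.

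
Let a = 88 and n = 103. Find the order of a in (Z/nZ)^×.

By Lagrange's theorem, ord_103(88) divides φ(103) = 103 − 1 = 102 = 2 · 3 · 17.
Divisors of 102: 1, 2, 3, 6, 17, 34, 51, 102.
Evaluate successive powers at the divisors of 102:
88^1 ≡ 88 (mod 103)
88^2 ≡ 19 (mod 103)
88^3 ≡ 24 (mod 103)
88^6 ≡ 61 (mod 103)
88^17 ≡ 57 (mod 103)
88^34 ≡ 56 (mod 103)
88^51 ≡ 102 (mod 103)
88^102 ≡ 1 (mod 103) ✓
Therefore the multiplicative order of 88 modulo 103 is 102.

102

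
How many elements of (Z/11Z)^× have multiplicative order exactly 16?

φ(11) = 11 − 1 = 10 = 2 · 5.
In a cyclic group of order 10, there are φ(d) elements of order d for each divisor d of 10, and zero for non-divisors.
Since 16 ∤ 10, the count is 0.

0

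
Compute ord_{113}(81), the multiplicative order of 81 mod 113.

28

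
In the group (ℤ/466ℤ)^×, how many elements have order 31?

0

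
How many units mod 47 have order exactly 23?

22

φ(47) = 47 − 1 = 46 = 2 · 23.
In a cyclic group of order 46, there are φ(d) elements of order d for each divisor d of 46, and zero for non-divisors.
23 | 46, and φ(23) = 23 − 1 = 22.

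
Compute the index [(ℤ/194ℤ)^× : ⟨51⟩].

3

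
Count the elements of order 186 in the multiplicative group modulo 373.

φ(373) = 373 − 1 = 372 = 2^2 · 3 · 31.
(Z/373Z)^× is cyclic (|G| = 372); a cyclic group of order m has exactly φ(d) elements of each order d | m, and none otherwise.
186 = 2 · 3 · 31 divides 372, and φ(186) = 60.

60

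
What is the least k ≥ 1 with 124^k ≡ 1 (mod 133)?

By Lagrange's theorem, ord_133(124) divides φ(133) = φ(7·19) = (7−1)·(19−1) = 6·18 = 108 = 2^2 · 3^3.
Divisors of 108: 1, 2, 3, 4, 6, 9, 12, 18, 27, 36, 54, 108.
Compute 124^d (mod 133) for the divisors d until we hit 1:
124^1 ≡ 124
124^2 ≡ 81
124^3 ≡ 69
124^4 ≡ 44
124^6 ≡ 106
124^9 ≡ 132
124^12 ≡ 64
124^18 ≡ 1
Hence ord(124) = 18.

18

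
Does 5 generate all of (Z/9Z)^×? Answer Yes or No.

Yes

φ(9) = φ(3^2) = 3·(3−1) = 6 = 2 · 3.
It suffices to check that the order of 5 is not a proper divisor of 6: compute 5^(6/q) for q ∈ {2, 3}.
5^3 ≡ 8 (mod 9)  [q = 2: ≢ 1 ✓]
5^2 ≡ 7 (mod 9)  [q = 3: ≢ 1 ✓]
All checks pass, so 5 has order 6 and is a primitive root modulo 9.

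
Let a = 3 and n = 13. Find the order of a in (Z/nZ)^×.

3

By Lagrange's theorem, ord_13(3) divides φ(13) = 13 − 1 = 12 = 2^2 · 3.
Divisors of 12: 1, 2, 3, 4, 6, 12.
Evaluate successive powers at the divisors of 12:
3^1 ≡ 3 (mod 13)
3^2 ≡ 9 (mod 13)
3^3 ≡ 1 (mod 13) ✓
Hence ord(3) = 3.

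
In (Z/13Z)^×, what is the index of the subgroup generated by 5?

3

The order of 5 must divide φ(13) = 13 − 1 = 12 = 2^2 · 3.
Divisors of 12: 1, 2, 3, 4, 6, 12.
Test each divisor d:
5^1 ≡ 5
5^2 ≡ 12
5^3 ≡ 8
5^4 ≡ 1
The order of 5 is 4, so the subgroup it generates has 4 elements.
Index = |(Z/13Z)^×| / |⟨5⟩| = 12 / 4 = 3.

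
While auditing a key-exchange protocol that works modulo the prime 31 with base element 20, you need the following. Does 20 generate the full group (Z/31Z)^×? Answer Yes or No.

φ(31) = 31 − 1 = 30 = 2 · 3 · 5.
It suffices to check that the order of 20 is not a proper divisor of 30: compute 20^(30/q) for q ∈ {2, 3, 5}.
20^15 ≡ 1 (mod 31)  [q = 2: ≡ 1 ✗]
20^10 ≡ 5 (mod 31)  [q = 3: ≢ 1 ✓]
20^6 ≡ 4 (mod 31)  [q = 5: ≢ 1 ✓]
The check at q = 2 fails, so 20 generates a proper subgroup.

No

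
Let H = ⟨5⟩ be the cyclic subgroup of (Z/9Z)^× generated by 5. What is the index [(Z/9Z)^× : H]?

Since 5 ∈ (Z/9Z)^×, its order divides φ(9) = φ(3^2) = 3·(3−1) = 6 = 2 · 3.
Divisors of 6: 1, 2, 3, 6.
Test each divisor d:
5^1 ≡ 5 (mod 9)
5^2 ≡ 7 (mod 9)
5^3 ≡ 8 (mod 9)
5^6 ≡ 1 (mod 9) ✓
So ord_9(5) = 6, hence |⟨5⟩| = 6.
[(Z/9Z)^× : ⟨5⟩] = 6/6 = 1.

1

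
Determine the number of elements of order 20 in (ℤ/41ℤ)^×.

8

φ(41) = 41 − 1 = 40 = 2^3 · 5.
In a cyclic group of order 40, there are φ(d) elements of order d for each divisor d of 40, and zero for non-divisors.
20 = 2^2 · 5 divides 40, and φ(20) = 8.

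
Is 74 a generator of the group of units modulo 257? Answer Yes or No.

Yes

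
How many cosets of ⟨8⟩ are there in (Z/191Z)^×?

2

By Lagrange's theorem, ord_191(8) divides φ(191) = 191 − 1 = 190 = 2 · 5 · 19.
Divisors of 190: 1, 2, 5, 10, 19, 38, 95, 190.
Evaluate successive powers at the divisors of 190:
8^1 ≡ 8
8^2 ≡ 64
8^5 ≡ 107
8^10 ≡ 180
8^19 ≡ 39
8^38 ≡ 184
8^95 ≡ 1
The order of 8 is 95, so the subgroup it generates has 95 elements.
[(Z/191Z)^× : ⟨8⟩] = 190/95 = 2.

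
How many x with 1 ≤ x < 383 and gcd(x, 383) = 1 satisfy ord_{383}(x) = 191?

φ(383) = 383 − 1 = 382 = 2 · 191.
In a cyclic group of order 382, there are φ(d) elements of order d for each divisor d of 382, and zero for non-divisors.
191 | 382, and φ(191) = 191 − 1 = 190.

190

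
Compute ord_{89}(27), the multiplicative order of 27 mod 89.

88

The order of 27 must divide φ(89) = 89 − 1 = 88 = 2^3 · 11.
Divisors of 88: 1, 2, 4, 8, 11, 22, 44, 88.
Test each divisor d:
27^1 ≡ 27
27^2 ≡ 17
27^4 ≡ 22
27^8 ≡ 39
27^11 ≡ 12
27^22 ≡ 55
27^44 ≡ 88
27^88 ≡ 1
Therefore the multiplicative order of 27 modulo 89 is 88.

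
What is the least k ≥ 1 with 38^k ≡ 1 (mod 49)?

42

By Lagrange's theorem, ord_49(38) divides φ(49) = φ(7^2) = 7·(7−1) = 42 = 2 · 3 · 7.
Divisors of 42: 1, 2, 3, 6, 7, 14, 21, 42.
Evaluate successive powers at the divisors of 42:
38^1 ≡ 38 (mod 49)
38^2 ≡ 23 (mod 49)
38^3 ≡ 41 (mod 49)
38^6 ≡ 15 (mod 49)
38^7 ≡ 31 (mod 49)
38^14 ≡ 30 (mod 49)
38^21 ≡ 48 (mod 49)
38^42 ≡ 1 (mod 49) ✓
Hence ord(38) = 42.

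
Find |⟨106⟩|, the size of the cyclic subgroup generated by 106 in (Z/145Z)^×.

The order of 106 must divide φ(145) = φ(5·29) = (5−1)·(29−1) = 4·28 = 112 = 2^4 · 7.
Divisors of 112: 1, 2, 4, 7, 8, 14, 16, 28, 56, 112.
Evaluate successive powers at the divisors of 112:
106^1 ≡ 106 (mod 145)
106^2 ≡ 71 (mod 145)
106^4 ≡ 111 (mod 145)
106^7 ≡ 41 (mod 145)
106^8 ≡ 141 (mod 145)
106^14 ≡ 86 (mod 145)
106^16 ≡ 16 (mod 145)
106^28 ≡ 1 (mod 145) ✓
Therefore the multiplicative order of 106 modulo 145 is 28.

28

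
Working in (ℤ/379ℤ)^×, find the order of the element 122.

By Lagrange's theorem, ord_379(122) divides φ(379) = 379 − 1 = 378 = 2 · 3^3 · 7.
Divisors of 378: 1, 2, 3, 6, 7, 9, 14, 18, 21, 27, 42, 54, 63, 126, 189, 378.
Compute 122^d (mod 379) for the divisors d until we hit 1:
122^1 ≡ 122 (mod 379)
122^2 ≡ 103 (mod 379)
122^3 ≡ 59 (mod 379)
122^6 ≡ 70 (mod 379)
122^7 ≡ 202 (mod 379)
122^9 ≡ 340 (mod 379)
122^14 ≡ 251 (mod 379)
122^18 ≡ 5 (mod 379)
122^21 ≡ 295 (mod 379)
122^27 ≡ 184 (mod 379)
122^42 ≡ 234 (mod 379)
122^54 ≡ 125 (mod 379)
122^63 ≡ 52 (mod 379)
122^126 ≡ 51 (mod 379)
122^189 ≡ 378 (mod 379)
122^378 ≡ 1 (mod 379) ✓
So ord_379(122) = 378.

378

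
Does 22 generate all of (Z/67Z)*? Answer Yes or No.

No

φ(67) = 67 − 1 = 66 = 2 · 3 · 11.
An element g generates (Z/67Z)^× iff g^(66/q) ≢ 1 (mod 67) for each prime q ∈ {2, 3, 11}.
22^33 ≡ 1 (mod 67)  [q = 2: ≡ 1 ✗]
22^22 ≡ 1 (mod 67)  [q = 3: ≡ 1 ✗]
22^6 ≡ 25 (mod 67)  [q = 11: ≢ 1 ✓]
Since 22^33 ≡ 1, the order of 22 divides 33 < 66, so 22 is not a primitive root.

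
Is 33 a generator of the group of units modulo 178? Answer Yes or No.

φ(178) = φ(2)·φ(89) = 1·88 = 88 = 2^3 · 11.
33 is a primitive root mod 178 iff 33^(φ(178)/q) ≢ 1 for every prime q | φ(178), i.e. q ∈ {2, 11}.
33^44 ≡ 177 (mod 178)  [q = 2: ≢ 1 ✓]
33^8 ≡ 105 (mod 178)  [q = 11: ≢ 1 ✓]
All checks pass, so 33 has order 88 and is a primitive root modulo 178.

Yes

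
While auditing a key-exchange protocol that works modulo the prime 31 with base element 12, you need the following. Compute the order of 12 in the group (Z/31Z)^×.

30

By Lagrange's theorem, ord_31(12) divides φ(31) = 31 − 1 = 30 = 2 · 3 · 5.
Divisors of 30: 1, 2, 3, 5, 6, 10, 15, 30.
Evaluate successive powers at the divisors of 30:
12^1 ≡ 12
12^2 ≡ 20
12^3 ≡ 23
12^5 ≡ 26
12^6 ≡ 2
12^10 ≡ 25
12^15 ≡ 30
12^30 ≡ 1
Hence ord(12) = 30.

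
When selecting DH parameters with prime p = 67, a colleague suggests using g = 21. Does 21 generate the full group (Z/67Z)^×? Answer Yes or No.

φ(67) = 67 − 1 = 66 = 2 · 3 · 11.
An element g generates (Z/67Z)^× iff g^(66/q) ≢ 1 (mod 67) for each prime q ∈ {2, 3, 11}.
21^33 ≡ 1 (mod 67)  [q = 2: ≡ 1 ✗]
21^22 ≡ 29 (mod 67)  [q = 3: ≢ 1 ✓]
21^6 ≡ 24 (mod 67)  [q = 11: ≢ 1 ✓]
21^33 ≡ 1 shows ord(21) | 33, strictly less than φ(67); not a primitive root.

No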